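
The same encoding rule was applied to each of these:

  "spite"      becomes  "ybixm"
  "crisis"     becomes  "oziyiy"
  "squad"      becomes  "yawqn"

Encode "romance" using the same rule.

zceqdom

s(18)→y(24) and p(15)→b(1) fit y≡25x+16 (mod 26); the inverse of 25 mod 26 is 25. This is an affine cipher: with a=0,…,z=25, each position x becomes (25x+16) mod 26.
For romance: r(17)→25·17+16≡25=z; o(14)→25·14+16≡2=c; m(12)→25·12+16≡4=e; a(0)→25·0+16≡16=q; n(13)→25·13+16≡3=d; c(2)→25·2+16≡14=o; e(4)→25·4+16≡12=m (all mod 26).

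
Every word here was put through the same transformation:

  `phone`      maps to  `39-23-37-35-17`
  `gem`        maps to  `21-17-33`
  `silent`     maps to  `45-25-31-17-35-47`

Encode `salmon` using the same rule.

45-9-31-33-37-35

p(#16)→39 and h(#8)→23: differences scale by 2, so n = 2·pos + 7. With a=1..z=26, the number is 2·pos + 7.
For salmon: s=19→45, a=1→9, l=12→31, m=13→33, o=15→37, n=14→35.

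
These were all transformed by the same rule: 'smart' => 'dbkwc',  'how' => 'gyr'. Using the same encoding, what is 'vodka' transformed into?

kunyf

The output letters match the input read backwards, each shifted +10: smart reversed is trams. The word is reversed, then every letter is shifted forward by 10.
Applying it to vodka: reverse → akdov; then shift: a+10=k, k+10=u, d+10=n, o+10=y, v+10=f.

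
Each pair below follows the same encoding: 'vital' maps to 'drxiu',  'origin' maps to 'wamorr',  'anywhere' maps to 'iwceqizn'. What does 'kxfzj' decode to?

It's a Vigenère-style cipher with numeric key [8,9,4]: position i shifts by key[i mod 3].
Decoding kxfzj: k−8=c, x−9=o, f−4=b, z−8=r, j−9=a.

cobra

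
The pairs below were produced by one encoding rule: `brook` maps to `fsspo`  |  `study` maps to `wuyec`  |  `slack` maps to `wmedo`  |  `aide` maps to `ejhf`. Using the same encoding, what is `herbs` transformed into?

lfvcw

Shifts by position in brook: pos 0: b→f (+4), pos 1: r→s (+1), pos 2: o→s (+4), pos 3: o→p (+1) — repeating every 2. It's a Vigenère-style cipher with numeric key [4,1]: position i shifts by key[i mod 2].
On herbs: h+4=l, e+1=f, r+4=v, b+1=c, s+4=w.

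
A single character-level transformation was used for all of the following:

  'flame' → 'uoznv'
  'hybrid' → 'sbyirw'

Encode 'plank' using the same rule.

Letters are reflected about the middle of the alphabet (position → 25−position): Atbash.
On plank: p↔k, l↔o, a↔z, n↔m, k↔p.

kozmp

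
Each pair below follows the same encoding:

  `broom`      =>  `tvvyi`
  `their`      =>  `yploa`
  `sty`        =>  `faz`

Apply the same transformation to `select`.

ajlslz

The output letters match the input read backwards, each shifted +7: broom reversed is moorb. Two steps: reverse the string, then apply a Caesar shift of +7.
For select: reverse → tceles; then shift: t+7=a, c+7=j, e+7=l, l+7=s, e+7=l, s+7=z.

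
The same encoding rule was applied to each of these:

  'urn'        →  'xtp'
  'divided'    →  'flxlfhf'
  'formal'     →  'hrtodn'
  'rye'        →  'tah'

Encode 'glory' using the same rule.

inrta

The shift depends on letter class: consonant r→t is +2, but vowel u→x is +3. Two shifts are in play — +3 for a/e/i/o/u, +2 for every other letter.
For glory: g(cons)+2=i, l(cons)+2=n, o(vowel)+3=r, r(cons)+2=t, y(cons)+2=a.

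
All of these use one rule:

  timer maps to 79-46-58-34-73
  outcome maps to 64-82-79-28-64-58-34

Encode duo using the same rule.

t(#20)→79 and i(#9)→46: differences scale by 3, so n = 3·pos + 19. The formula is n = 3×(alphabet index, a=1) + 19.
Applying it to duo: d=4→31, u=21→82, o=15→64.

31-82-64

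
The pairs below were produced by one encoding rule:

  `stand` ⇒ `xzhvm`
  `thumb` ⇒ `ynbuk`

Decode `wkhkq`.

reach

In stand: s→x is +5, t→z is +6, a→h is +7, n→v is +8 — the shift increases by 1 each position. Letter i (0-indexed) is shifted by i+5, so successive shifts are 5, 6, 7, ….
Undoing it on wkhkq: w−5=r, k−6=e, h−7=a, k−8=c, q−9=h.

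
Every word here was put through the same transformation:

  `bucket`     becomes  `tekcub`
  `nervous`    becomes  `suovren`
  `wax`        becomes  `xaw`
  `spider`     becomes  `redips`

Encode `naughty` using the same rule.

ythguan

It's just the letters in reverse order.
On naughty: reverse → ythguan.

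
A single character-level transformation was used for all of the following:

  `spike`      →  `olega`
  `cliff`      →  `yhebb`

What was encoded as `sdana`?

where

Compare letters: s→o is +22, p→l is +22, i→e is +22 — a constant shift. This is a Caesar cipher with shift 22.
Undoing it on sdana: s−22=w, d−22=h, a−22=e, n−22=r, a−22=e.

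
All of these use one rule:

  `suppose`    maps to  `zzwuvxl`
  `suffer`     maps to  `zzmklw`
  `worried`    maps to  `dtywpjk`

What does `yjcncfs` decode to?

revival

The shifts repeat in a cycle of length 2: positions 0,1,… shift by +7, +5, then the pattern repeats.
Decoding yjcncfs: y−7=r, j−5=e, c−7=v, n−5=i, c−7=v, f−5=a, s−7=l.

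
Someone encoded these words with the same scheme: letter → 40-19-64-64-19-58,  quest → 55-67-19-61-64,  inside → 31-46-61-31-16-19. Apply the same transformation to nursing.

l(#12)→40 and e(#5)→19: differences scale by 3, so n = 3·pos + 4. The formula is n = 3×(alphabet index, a=1) + 4.
Applying it to nursing: n=14→46, u=21→67, r=18→58, s=19→61, i=9→31, n=14→46, g=7→25.

46-67-58-61-31-46-25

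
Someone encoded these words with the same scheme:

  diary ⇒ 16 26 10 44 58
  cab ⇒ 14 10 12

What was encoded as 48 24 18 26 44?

their

d(#4)→16 and i(#9)→26: differences scale by 2, so n = 2·pos + 8. With a=1..z=26, the number is 2·pos + 8.
Reversing it on 48 24 18 26 44: 48→(48−8)÷2=20=t, 24→(24−8)÷2=8=h, 18→(18−8)÷2=5=e, 26→(26−8)÷2=9=i, 44→(44−8)÷2=18=r.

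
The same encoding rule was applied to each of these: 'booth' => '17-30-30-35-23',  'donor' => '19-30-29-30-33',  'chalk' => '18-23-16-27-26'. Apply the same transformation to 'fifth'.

b is letter #2 and maps to 17: an offset of 15. Letters become their 1-based position plus 15 (so a→16, b→17, …).
Applying it to fifth: f=6→21, i=9→24, f=6→21, t=20→35, h=8→23.

21-24-21-35-23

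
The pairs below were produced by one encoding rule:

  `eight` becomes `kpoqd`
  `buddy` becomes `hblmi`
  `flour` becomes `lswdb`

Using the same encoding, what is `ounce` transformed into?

ubvlo

Each letter shifts forward by (position + 6), i.e. 6, 7, 8, … — the shift grows by one for each successive letter.
Applying it to ounce: o+6=u, u+7=b, n+8=v, c+9=l, e+10=o.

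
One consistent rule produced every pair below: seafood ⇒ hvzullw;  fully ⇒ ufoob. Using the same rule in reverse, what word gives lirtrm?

origin

This is the alphabet-reversal cipher (Atbash): a becomes z, b becomes y, etc.
Undoing it on lirtrm: l↔o, i↔r, r↔i, t↔g, r↔i, m↔n.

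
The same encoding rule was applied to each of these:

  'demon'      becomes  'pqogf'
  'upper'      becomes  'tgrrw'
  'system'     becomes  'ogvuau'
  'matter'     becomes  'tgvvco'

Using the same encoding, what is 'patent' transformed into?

The output letters match the input read backwards, each shifted +2: demon reversed is nomed. The word is reversed, then every letter is shifted forward by 2.
On patent: reverse → tnetap; then shift: t+2=v, n+2=p, e+2=g, t+2=v, a+2=c, p+2=r.

vpgvcr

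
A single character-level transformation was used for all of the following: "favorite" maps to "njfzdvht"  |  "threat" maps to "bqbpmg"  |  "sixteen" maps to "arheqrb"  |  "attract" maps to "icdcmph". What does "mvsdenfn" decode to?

Letter i (0-indexed) is shifted by i+8, so successive shifts are 8, 9, 10, ….
Undoing it on mvsdenfn: m−8=e, v−9=m, s−10=i, d−11=s, e−12=s, n−13=a, f−14=r, n−15=y.

emissary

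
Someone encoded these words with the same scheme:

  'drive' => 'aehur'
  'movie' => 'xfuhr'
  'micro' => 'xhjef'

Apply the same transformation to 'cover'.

jfure

d(3)→a(0) and r(17)→e(4) fit y≡17x+1 (mod 26); the inverse of 17 mod 26 is 23. Treating letters as 0–25, the rule is x ↦ 17x + 1 (mod 26).
On cover: c(2)→17·2+1≡9=j; o(14)→17·14+1≡5=f; v(21)→17·21+1≡20=u; e(4)→17·4+1≡17=r; r(17)→17·17+1≡4=e (all mod 26).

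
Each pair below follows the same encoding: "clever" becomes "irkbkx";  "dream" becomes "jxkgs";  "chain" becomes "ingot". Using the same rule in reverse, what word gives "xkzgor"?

Compare letters: c→i is +6, l→r is +6, e→k is +6 — a constant shift. It's a constant shift of +6 (ROT6).
Decoding xkzgor: x−6=r, k−6=e, z−6=t, g−6=a, o−6=i, r−6=l.

retail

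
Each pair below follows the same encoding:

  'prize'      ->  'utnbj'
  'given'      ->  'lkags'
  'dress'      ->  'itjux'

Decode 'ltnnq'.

grill

Shifts by position in prize: pos 0: p→u (+5), pos 1: r→t (+2), pos 2: i→n (+5), pos 3: z→b (+2) — repeating every 2. A repeating key of period 2 is used — shifts +5, +2 over and over.
Reversing it on ltnnq: l−5=g, t−2=r, n−5=i, n−2=l, q−5=l.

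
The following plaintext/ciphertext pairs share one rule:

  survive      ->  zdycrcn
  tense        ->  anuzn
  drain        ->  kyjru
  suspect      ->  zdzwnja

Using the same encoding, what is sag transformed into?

zjn

The shift depends on letter class: consonant s→z is +7, but vowel u→d is +9. Two shifts are in play — +9 for a/e/i/o/u, +7 for every other letter.
Applying it to sag: s(cons)+7=z, a(vowel)+9=j, g(cons)+7=n.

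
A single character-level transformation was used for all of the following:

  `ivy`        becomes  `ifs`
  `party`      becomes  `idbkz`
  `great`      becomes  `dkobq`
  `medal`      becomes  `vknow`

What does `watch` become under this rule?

The output letters match the input read backwards, each shifted +10: ivy reversed is yvi. The word is reversed, then every letter is shifted forward by 10.
For watch: reverse → hctaw; then shift: h+10=r, c+10=m, t+10=d, a+10=k, w+10=g.

rmdkg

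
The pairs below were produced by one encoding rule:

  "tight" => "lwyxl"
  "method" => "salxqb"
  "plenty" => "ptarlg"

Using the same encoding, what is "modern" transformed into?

This is an affine cipher: with a=0,…,z=25, each position x becomes (25x+4) mod 26.
For modern: m(12)→25·12+4≡18=s; o(14)→25·14+4≡16=q; d(3)→25·3+4≡1=b; e(4)→25·4+4≡0=a; r(17)→25·17+4≡13=n; n(13)→25·13+4≡17=r (all mod 26).

sqbanr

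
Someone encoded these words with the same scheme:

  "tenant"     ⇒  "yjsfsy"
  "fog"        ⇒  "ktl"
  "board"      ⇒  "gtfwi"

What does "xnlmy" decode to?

sight

Compare letters: t→y is +5, e→j is +5, n→s is +5 — a constant shift. This is a Caesar cipher with shift 5.
Reversing it on xnlmy: x−5=s, n−5=i, l−5=g, m−5=h, y−5=t.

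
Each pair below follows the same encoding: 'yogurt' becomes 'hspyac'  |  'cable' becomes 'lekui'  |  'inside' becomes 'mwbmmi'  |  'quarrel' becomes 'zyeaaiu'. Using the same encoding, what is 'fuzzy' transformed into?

oyiih

The shift depends on letter class: consonant y→h is +9, but vowel o→s is +4. Two shifts are in play — +4 for a/e/i/o/u, +9 for every other letter.
Applying it to fuzzy: f(cons)+9=o, u(vowel)+4=y, z(cons)+9=i, z(cons)+9=i, y(cons)+9=h.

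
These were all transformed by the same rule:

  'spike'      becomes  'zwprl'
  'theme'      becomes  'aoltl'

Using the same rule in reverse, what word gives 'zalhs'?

steal

Compare letters: s→z is +7, p→w is +7, i→p is +7 — a constant shift. It's a constant shift of +7 (ROT7).
Undoing it on zalhs: z−7=s, a−7=t, l−7=e, h−7=a, s−7=l.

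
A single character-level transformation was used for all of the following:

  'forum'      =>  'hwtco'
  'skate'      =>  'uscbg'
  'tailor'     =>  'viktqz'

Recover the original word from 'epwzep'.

Shifts by position in forum: pos 0: f→h (+2), pos 1: o→w (+8), pos 2: r→t (+2), pos 3: u→c (+8) — repeating every 2. A repeating key of period 2 is used — shifts +2, +8 over and over.
Undoing it on epwzep: e−2=c, p−8=h, w−2=u, z−8=r, e−2=c, p−8=h.

church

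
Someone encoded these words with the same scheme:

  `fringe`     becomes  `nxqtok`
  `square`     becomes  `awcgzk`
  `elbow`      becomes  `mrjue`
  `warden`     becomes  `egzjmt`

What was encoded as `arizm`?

Shifts by position in fringe: pos 0: f→n (+8), pos 1: r→x (+6), pos 2: i→q (+8), pos 3: n→t (+6) — repeating every 2. The shifts repeat in a cycle of length 2: positions 0,1,… shift by +8, +6, then the pattern repeats.
Reversing it on arizm: a−8=s, r−6=l, i−8=a, z−6=t, m−8=e.

slate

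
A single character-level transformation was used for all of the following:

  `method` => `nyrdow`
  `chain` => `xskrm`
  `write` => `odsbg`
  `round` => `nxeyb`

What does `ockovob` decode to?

The word is reversed, then every letter is shifted forward by 10.
Decoding ockovob: shift back: o−10=e, c−10=s, k−10=a, o−10=e, v−10=l, o−10=e, b−10=r → esaeler; then reverse → release.

release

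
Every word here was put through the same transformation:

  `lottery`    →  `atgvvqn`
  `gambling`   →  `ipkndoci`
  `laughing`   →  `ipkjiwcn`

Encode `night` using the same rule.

The output letters match the input read backwards, each shifted +2: lottery reversed is yrettol. Read the word backwards and shift each letter +2.
On night: reverse → thgin; then shift: t+2=v, h+2=j, g+2=i, i+2=k, n+2=p.

vjikp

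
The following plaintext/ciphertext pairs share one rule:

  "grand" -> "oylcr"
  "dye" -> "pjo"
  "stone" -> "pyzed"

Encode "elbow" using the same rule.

hzmwp

The word is reversed, then every letter is shifted forward by 11.
For elbow: reverse → woble; then shift: w+11=h, o+11=z, b+11=m, l+11=w, e+11=p.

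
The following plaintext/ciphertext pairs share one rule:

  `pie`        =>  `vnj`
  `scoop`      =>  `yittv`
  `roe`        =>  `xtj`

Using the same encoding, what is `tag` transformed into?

zfm

The shift depends on letter class: consonant p→v is +6, but vowel i→n is +5. The rule splits by letter class: vowels +5, consonants +6.
For tag: t(cons)+6=z, a(vowel)+5=f, g(cons)+6=m.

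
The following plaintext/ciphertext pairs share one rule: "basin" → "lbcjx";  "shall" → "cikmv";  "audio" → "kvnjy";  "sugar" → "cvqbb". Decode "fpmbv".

Shifts by position in basin: pos 0: b→l (+10), pos 1: a→b (+1), pos 2: s→c (+10), pos 3: i→j (+1) — repeating every 2. The shifts repeat in a cycle of length 2: positions 0,1,… shift by +10, +1, then the pattern repeats.
Undoing it on fpmbv: f−10=v, p−1=o, m−10=c, b−1=a, v−10=l.

vocal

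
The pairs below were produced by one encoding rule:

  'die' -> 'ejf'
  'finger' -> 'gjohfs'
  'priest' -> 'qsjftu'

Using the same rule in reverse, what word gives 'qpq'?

Each letter is shifted forward by 1 in the alphabet (a Caesar shift of +1).
Decoding qpq: q−1=p, p−1=o, q−1=p.

pop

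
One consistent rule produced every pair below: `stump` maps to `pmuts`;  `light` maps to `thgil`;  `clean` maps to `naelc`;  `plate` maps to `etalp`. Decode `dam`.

The output letters match the input read backwards: stump reversed is pmuts. It's just the letters in reverse order.
Reversing it on dam: then reverse → mad.

mad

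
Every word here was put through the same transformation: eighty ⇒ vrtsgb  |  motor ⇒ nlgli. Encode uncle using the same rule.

Each pair mirrors across the alphabet (e↔v, i↔r, g↔t): positions sum to 25. This is the alphabet-reversal cipher (Atbash): a becomes z, b becomes y, etc.
For uncle: u↔f, n↔m, c↔x, l↔o, e↔v.

fmxov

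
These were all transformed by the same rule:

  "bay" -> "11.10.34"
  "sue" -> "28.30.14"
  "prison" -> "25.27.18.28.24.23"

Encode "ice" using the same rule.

18.12.14

b is letter #2 and maps to 11: an offset of 9. Each letter is replaced by its alphabet position (a=1..z=26) + 9.
For ice: i=9→18, c=3→12, e=5→14.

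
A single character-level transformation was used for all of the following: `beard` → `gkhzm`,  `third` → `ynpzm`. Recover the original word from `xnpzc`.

shirt

In beard: b→g is +5, e→k is +6, a→h is +7, r→z is +8 — the shift increases by 1 each position. Each letter shifts forward by (position + 5), i.e. 5, 6, 7, … — the shift grows by one for each successive letter.
Decoding xnpzc: x−5=s, n−6=h, p−7=i, z−8=r, c−9=t.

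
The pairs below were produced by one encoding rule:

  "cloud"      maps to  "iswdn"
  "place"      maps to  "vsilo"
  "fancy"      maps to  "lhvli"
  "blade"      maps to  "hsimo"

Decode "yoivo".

Letter i (0-indexed) is shifted by i+6, so successive shifts are 6, 7, 8, ….
Reversing it on yoivo: y−6=s, o−7=h, i−8=a, v−9=m, o−10=e.

shame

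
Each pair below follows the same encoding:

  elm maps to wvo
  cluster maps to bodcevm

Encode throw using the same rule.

The output letters match the input read backwards, each shifted +10: elm reversed is mle. Read the word backwards and shift each letter +10.
On throw: reverse → worht; then shift: w+10=g, o+10=y, r+10=b, h+10=r, t+10=d.

gybrd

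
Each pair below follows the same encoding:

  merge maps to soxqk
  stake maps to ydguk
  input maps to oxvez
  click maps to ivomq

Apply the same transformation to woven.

cybot

Shifts by position in merge: pos 0: m→s (+6), pos 1: e→o (+10), pos 2: r→x (+6), pos 3: g→q (+10) — repeating every 2. It's a Vigenère-style cipher with numeric key [6,10]: position i shifts by key[i mod 2].
Applying it to woven: w+6=c, o+10=y, v+6=b, e+10=o, n+6=t.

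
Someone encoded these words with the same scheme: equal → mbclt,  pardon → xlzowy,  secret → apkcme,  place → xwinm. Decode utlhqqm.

midwife

Shifts by position in equal: pos 0: e→m (+8), pos 1: q→b (+11), pos 2: u→c (+8), pos 3: a→l (+11) — repeating every 2. It's a Vigenère-style cipher with numeric key [8,11]: position i shifts by key[i mod 2].
Undoing it on utlhqqm: u−8=m, t−11=i, l−8=d, h−11=w, q−8=i, q−11=f, m−8=e.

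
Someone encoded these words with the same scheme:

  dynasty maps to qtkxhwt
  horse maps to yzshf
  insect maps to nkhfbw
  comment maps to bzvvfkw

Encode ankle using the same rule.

Each letter's alphabet position (a=0..z=25) is mapped through 15·x+23 mod 26 — an affine cipher.
On ankle: a(0)→15·0+23≡23=x; n(13)→15·13+23≡10=k; k(10)→15·10+23≡17=r; l(11)→15·11+23≡6=g; e(4)→15·4+23≡5=f (all mod 26).

xkrgf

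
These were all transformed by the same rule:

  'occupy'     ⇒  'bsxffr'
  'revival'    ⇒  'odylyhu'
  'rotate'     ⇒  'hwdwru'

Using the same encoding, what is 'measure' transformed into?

huxvdhp

The output letters match the input read backwards, each shifted +3: occupy reversed is ypucco. Read the word backwards and shift each letter +3.
For measure: reverse → erusaem; then shift: e+3=h, r+3=u, u+3=x, s+3=v, a+3=d, e+3=h, m+3=p.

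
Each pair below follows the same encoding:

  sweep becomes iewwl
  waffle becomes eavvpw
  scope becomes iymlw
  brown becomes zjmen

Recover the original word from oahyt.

match

Each letter's alphabet position (a=0..z=25) is mapped through 25·x+0 mod 26 — an affine cipher.
Reversing it on oahyt: o(14)→25·(14−0)≡12=m; a(0)→25·(0−0)≡0=a; h(7)→25·(7−0)≡19=t; y(24)→25·(24−0)≡2=c; t(19)→25·(19−0)≡7=h (all mod 26).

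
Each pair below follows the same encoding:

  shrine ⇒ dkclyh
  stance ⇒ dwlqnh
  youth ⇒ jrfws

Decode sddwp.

Shifts by position in shrine: pos 0: s→d (+11), pos 1: h→k (+3), pos 2: r→c (+11), pos 3: i→l (+3) — repeating every 2. A repeating key of period 2 is used — shifts +11, +3 over and over.
Reversing it on sddwp: s−11=h, d−3=a, d−11=s, w−3=t, p−11=e.

haste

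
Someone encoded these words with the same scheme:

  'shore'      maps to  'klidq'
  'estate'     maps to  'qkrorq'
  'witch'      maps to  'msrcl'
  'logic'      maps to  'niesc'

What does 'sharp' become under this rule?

klodp

Treating letters as 0–25, the rule is x ↦ 7x + 14 (mod 26).
On sharp: s(18)→7·18+14≡10=k; h(7)→7·7+14≡11=l; a(0)→7·0+14≡14=o; r(17)→7·17+14≡3=d; p(15)→7·15+14≡15=p (all mod 26).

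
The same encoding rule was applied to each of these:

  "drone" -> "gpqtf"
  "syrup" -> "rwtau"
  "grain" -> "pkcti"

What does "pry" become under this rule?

The word is reversed, then every letter is shifted forward by 2.
On pry: reverse → yrp; then shift: y+2=a, r+2=t, p+2=r.

atr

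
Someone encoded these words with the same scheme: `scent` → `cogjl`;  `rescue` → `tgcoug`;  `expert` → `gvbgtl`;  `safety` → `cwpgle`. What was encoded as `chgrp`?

Each letter's alphabet position (a=0..z=25) is mapped through 9·x+22 mod 26 — an affine cipher.
Undoing it on chgrp: c(2)→3·(2−22)≡18=s; h(7)→3·(7−22)≡7=h; g(6)→3·(6−22)≡4=e; r(17)→3·(17−22)≡11=l; p(15)→3·(15−22)≡5=f (all mod 26).

shelf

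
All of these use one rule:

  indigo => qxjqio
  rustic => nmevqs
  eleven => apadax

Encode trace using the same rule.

Each letter's alphabet position (a=0..z=25) is mapped through 17·x+10 mod 26 — an affine cipher.
Applying it to trace: t(19)→17·19+10≡21=v; r(17)→17·17+10≡13=n; a(0)→17·0+10≡10=k; c(2)→17·2+10≡18=s; e(4)→17·4+10≡0=a (all mod 26).

vnksa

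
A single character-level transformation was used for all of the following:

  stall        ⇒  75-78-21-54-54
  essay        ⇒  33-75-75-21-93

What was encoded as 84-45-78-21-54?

vital

The formula is n = 3×(alphabet index, a=1) + 18.
Decoding 84-45-78-21-54: 84→(84−18)÷3=22=v, 45→(45−18)÷3=9=i, 78→(78−18)÷3=20=t, 21→(21−18)÷3=1=a, 54→(54−18)÷3=12=l.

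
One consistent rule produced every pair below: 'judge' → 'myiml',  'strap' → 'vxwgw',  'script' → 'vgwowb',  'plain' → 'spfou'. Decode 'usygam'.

rotate

In judge: j→m is +3, u→y is +4, d→i is +5, g→m is +6 — the shift increases by 1 each position. The shift increases by 1 at each position, starting from +3: 3, 4, 5, ….
Reversing it on usygam: u−3=r, s−4=o, y−5=t, g−6=a, a−7=t, m−8=e.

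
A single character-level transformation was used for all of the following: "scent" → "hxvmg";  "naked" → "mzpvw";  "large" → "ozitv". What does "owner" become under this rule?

Each letter is replaced by its mirror in the alphabet: a↔z, b↔y, c↔x, and so on (the Atbash cipher).
On owner: o↔l, w↔d, n↔m, e↔v, r↔i.

ldmvi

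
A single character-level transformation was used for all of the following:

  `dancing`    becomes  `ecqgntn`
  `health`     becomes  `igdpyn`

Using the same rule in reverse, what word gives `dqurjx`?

In dancing: d→e is +1, a→c is +2, n→q is +3, c→g is +4 — the shift increases by 1 each position. The shift increases by 1 at each position, starting from +1: 1, 2, 3, ….
Reversing it on dqurjx: d−1=c, q−2=o, u−3=r, r−4=n, j−5=e, x−6=r.

corner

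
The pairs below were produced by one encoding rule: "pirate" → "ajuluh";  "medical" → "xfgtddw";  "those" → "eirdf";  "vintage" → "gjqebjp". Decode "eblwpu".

tailor

Shifts by position in pirate: pos 0: p→a (+11), pos 1: i→j (+1), pos 2: r→u (+3), pos 3: a→l (+11), pos 4: t→u (+1), pos 5: e→h (+3) — repeating every 3. A repeating key of period 3 is used — shifts +11, +1, +3 over and over.
Undoing it on eblwpu: e−11=t, b−1=a, l−3=i, w−11=l, p−1=o, u−3=r.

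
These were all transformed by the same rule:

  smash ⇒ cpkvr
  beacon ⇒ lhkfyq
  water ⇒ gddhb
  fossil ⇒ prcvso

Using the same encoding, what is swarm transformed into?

Shifts by position in smash: pos 0: s→c (+10), pos 1: m→p (+3), pos 2: a→k (+10), pos 3: s→v (+3) — repeating every 2. A repeating key of period 2 is used — shifts +10, +3 over and over.
For swarm: s+10=c, w+3=z, a+10=k, r+3=u, m+10=w.

czkuw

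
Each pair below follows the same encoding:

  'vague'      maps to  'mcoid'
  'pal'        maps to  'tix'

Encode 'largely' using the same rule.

The output letters match the input read backwards, each shifted +8: vague reversed is eugav. The word is reversed, then every letter is shifted forward by 8.
Applying it to largely: reverse → ylegral; then shift: y+8=g, l+8=t, e+8=m, g+8=o, r+8=z, a+8=i, l+8=t.

gtmozit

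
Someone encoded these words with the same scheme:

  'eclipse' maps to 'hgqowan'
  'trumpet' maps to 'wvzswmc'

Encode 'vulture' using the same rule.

yyqzbzn

In eclipse: e→h is +3, c→g is +4, l→q is +5, i→o is +6 — the shift increases by 1 each position. The shift increases by 1 at each position, starting from +3: 3, 4, 5, ….
On vulture: v+3=y, u+4=y, l+5=q, t+6=z, u+7=b, r+8=z, e+9=n.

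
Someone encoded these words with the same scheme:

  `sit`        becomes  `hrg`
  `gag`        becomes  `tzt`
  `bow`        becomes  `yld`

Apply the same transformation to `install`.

Each pair mirrors across the alphabet (s↔h, i↔r, t↔g): positions sum to 25. Letters are reflected about the middle of the alphabet (position → 25−position): Atbash.
For install: i↔r, n↔m, s↔h, t↔g, a↔z, l↔o, l↔o.

rmhgzoo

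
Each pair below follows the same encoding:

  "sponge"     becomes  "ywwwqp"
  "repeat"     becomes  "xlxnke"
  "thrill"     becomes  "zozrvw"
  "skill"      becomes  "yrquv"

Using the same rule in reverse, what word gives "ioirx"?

Each letter shifts forward by (position + 6), i.e. 6, 7, 8, … — the shift grows by one for each successive letter.
Undoing it on ioirx: i−6=c, o−7=h, i−8=a, r−9=i, x−10=n.

chain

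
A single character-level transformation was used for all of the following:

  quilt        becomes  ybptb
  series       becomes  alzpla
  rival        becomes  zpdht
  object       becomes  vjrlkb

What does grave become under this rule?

ozhdl

The shift depends on letter class: consonant q→y is +8, but vowel u→b is +7. Two shifts are in play — +7 for a/e/i/o/u, +8 for every other letter.
For grave: g(cons)+8=o, r(cons)+8=z, a(vowel)+7=h, v(cons)+8=d, e(vowel)+7=l.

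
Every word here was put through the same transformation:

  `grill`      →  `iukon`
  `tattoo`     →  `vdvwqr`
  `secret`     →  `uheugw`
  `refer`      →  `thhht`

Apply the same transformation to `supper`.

Shifts by position in grill: pos 0: g→i (+2), pos 1: r→u (+3), pos 2: i→k (+2), pos 3: l→o (+3) — repeating every 2. It's a Vigenère-style cipher with numeric key [2,3]: position i shifts by key[i mod 2].
Applying it to supper: s+2=u, u+3=x, p+2=r, p+3=s, e+2=g, r+3=u.

uxrsgu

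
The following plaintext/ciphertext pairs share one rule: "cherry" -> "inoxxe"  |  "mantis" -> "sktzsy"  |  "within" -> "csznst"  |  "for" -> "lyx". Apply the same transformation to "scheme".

yinoso

The shift depends on letter class: consonant c→i is +6, but vowel e→o is +10. The rule splits by letter class: vowels +10, consonants +6.
Applying it to scheme: s(cons)+6=y, c(cons)+6=i, h(cons)+6=n, e(vowel)+10=o, m(cons)+6=s, e(vowel)+10=o.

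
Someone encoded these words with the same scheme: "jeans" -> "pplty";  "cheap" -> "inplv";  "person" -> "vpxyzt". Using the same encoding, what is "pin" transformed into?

vtt

The shift depends on letter class: consonant j→p is +6, but vowel e→p is +11. Two shifts are in play — +11 for a/e/i/o/u, +6 for every other letter.
Applying it to pin: p(cons)+6=v, i(vowel)+11=t, n(cons)+6=t.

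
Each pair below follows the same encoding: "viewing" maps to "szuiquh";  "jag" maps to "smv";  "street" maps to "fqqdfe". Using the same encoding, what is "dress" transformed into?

The output letters match the input read backwards, each shifted +12: viewing reversed is gniweiv. The word is reversed, then every letter is shifted forward by 12.
On dress: reverse → sserd; then shift: s+12=e, s+12=e, e+12=q, r+12=d, d+12=p.

eeqdp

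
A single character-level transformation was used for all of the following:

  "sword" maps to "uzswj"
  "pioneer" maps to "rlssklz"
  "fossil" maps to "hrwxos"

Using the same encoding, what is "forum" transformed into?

In sword: s→u is +2, w→z is +3, o→s is +4, r→w is +5 — the shift increases by 1 each position. The shift increases by 1 at each position, starting from +2: 2, 3, 4, ….
For forum: f+2=h, o+3=r, r+4=v, u+5=z, m+6=s.

hrvzs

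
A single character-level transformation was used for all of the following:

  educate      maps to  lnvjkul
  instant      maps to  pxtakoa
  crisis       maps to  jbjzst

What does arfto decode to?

Shifts by position in educate: pos 0: e→l (+7), pos 1: d→n (+10), pos 2: u→v (+1), pos 3: c→j (+7), pos 4: a→k (+10), pos 5: t→u (+1) — repeating every 3. A repeating key of period 3 is used — shifts +7, +10, +1 over and over.
Undoing it on arfto: a−7=t, r−10=h, f−1=e, t−7=m, o−10=e.

theme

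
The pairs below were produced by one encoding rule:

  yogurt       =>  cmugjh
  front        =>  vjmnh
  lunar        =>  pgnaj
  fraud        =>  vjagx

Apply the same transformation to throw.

htjme

y(24)→c(2) and o(14)→m(12) fit y≡25x+0 (mod 26); the inverse of 25 mod 26 is 25. Treating letters as 0–25, the rule is x ↦ 25x + 0 (mod 26).
On throw: t(19)→25·19+0≡7=h; h(7)→25·7+0≡19=t; r(17)→25·17+0≡9=j; o(14)→25·14+0≡12=m; w(22)→25·22+0≡4=e (all mod 26).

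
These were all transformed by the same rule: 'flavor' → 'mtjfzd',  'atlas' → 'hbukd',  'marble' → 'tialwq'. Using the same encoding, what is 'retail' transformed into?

ymcktx

The shift increases by 1 at each position, starting from +7: 7, 8, 9, ….
For retail: r+7=y, e+8=m, t+9=c, a+10=k, i+11=t, l+12=x.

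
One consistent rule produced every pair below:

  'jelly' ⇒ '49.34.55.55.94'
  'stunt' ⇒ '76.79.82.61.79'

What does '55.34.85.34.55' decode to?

j(#10)→49 and e(#5)→34: differences scale by 3, so n = 3·pos + 19. With a=1..z=26, the number is 3·pos + 19.
Undoing it on 55.34.85.34.55: 55→(55−19)÷3=12=l, 34→(34−19)÷3=5=e, 85→(85−19)÷3=22=v, 34→(34−19)÷3=5=e, 55→(55−19)÷3=12=l.

level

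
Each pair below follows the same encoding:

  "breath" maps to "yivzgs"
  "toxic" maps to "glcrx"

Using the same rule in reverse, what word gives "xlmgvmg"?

This is the alphabet-reversal cipher (Atbash): a becomes z, b becomes y, etc.
Reversing it on xlmgvmg: x↔c, l↔o, m↔n, g↔t, v↔e, m↔n, g↔t.

content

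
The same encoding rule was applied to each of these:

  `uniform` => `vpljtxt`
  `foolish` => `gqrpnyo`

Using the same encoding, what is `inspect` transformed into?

In uniform: u→v is +1, n→p is +2, i→l is +3, f→j is +4 — the shift increases by 1 each position. Each letter shifts forward by (position + 1), i.e. 1, 2, 3, … — the shift grows by one for each successive letter.
For inspect: i+1=j, n+2=p, s+3=v, p+4=t, e+5=j, c+6=i, t+7=a.

jpvtjia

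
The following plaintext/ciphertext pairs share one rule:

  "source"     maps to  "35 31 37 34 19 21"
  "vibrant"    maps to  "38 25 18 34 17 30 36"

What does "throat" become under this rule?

36 24 34 31 17 36

s is letter #19 and maps to 35: an offset of 16. Each letter is replaced by its alphabet position (a=1..z=26) + 16.
For throat: t=20→36, h=8→24, r=18→34, o=15→31, a=1→17, t=20→36.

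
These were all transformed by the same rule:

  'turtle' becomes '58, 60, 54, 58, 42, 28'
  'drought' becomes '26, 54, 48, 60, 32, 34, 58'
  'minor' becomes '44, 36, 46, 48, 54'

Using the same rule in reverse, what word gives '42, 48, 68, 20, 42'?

loyal

The formula is n = 2×(alphabet index, a=1) + 18.
Undoing it on 42, 48, 68, 20, 42: 42→(42−18)÷2=12=l, 48→(48−18)÷2=15=o, 68→(68−18)÷2=25=y, 20→(20−18)÷2=1=a, 42→(42−18)÷2=12=l.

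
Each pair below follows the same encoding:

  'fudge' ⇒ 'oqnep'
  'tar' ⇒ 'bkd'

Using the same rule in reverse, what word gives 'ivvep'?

fully

The output letters match the input read backwards, each shifted +10: fudge reversed is egduf. Two steps: reverse the string, then apply a Caesar shift of +10.
Decoding ivvep: shift back: i−10=y, v−10=l, v−10=l, e−10=u, p−10=f → ylluf; then reverse → fully.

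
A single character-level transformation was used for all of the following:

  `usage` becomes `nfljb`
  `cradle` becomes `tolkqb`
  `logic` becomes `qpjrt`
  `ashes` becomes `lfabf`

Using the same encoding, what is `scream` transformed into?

ftoblh

Treating letters as 0–25, the rule is x ↦ 17x + 11 (mod 26).
For scream: s(18)→17·18+11≡5=f; c(2)→17·2+11≡19=t; r(17)→17·17+11≡14=o; e(4)→17·4+11≡1=b; a(0)→17·0+11≡11=l; m(12)→17·12+11≡7=h (all mod 26).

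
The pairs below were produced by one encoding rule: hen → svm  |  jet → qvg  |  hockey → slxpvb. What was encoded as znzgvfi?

Each pair mirrors across the alphabet (h↔s, e↔v, n↔m): positions sum to 25. Each letter is replaced by its mirror in the alphabet: a↔z, b↔y, c↔x, and so on (the Atbash cipher).
Undoing it on znzgvfi: z↔a, n↔m, z↔a, g↔t, v↔e, f↔u, i↔r.

amateur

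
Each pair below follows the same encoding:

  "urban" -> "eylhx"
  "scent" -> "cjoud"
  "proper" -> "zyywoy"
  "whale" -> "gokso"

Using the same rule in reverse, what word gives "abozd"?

quest

Shifts by position in urban: pos 0: u→e (+10), pos 1: r→y (+7), pos 2: b→l (+10), pos 3: a→h (+7) — repeating every 2. A repeating key of period 2 is used — shifts +10, +7 over and over.
Decoding abozd: a−10=q, b−7=u, o−10=e, z−7=s, d−10=t.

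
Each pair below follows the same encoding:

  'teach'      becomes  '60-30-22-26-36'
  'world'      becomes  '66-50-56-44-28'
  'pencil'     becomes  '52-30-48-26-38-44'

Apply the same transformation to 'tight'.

t(#20)→60 and e(#5)→30: differences scale by 2, so n = 2·pos + 20. With a=1..z=26, the number is 2·pos + 20.
On tight: t=20→60, i=9→38, g=7→34, h=8→36, t=20→60.

60-38-34-36-60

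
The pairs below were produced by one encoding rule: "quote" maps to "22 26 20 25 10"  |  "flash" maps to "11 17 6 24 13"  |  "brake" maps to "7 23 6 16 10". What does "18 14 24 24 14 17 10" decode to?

missile

q is letter #17 and maps to 22: an offset of 5. The number is (letter's place in the alphabet, a=1) + 5.
Decoding 18 14 24 24 14 17 10: 18→(18−5)÷1=13=m, 14→(14−5)÷1=9=i, 24→(24−5)÷1=19=s, 24→(24−5)÷1=19=s, 14→(14−5)÷1=9=i, 17→(17−5)÷1=12=l, 10→(10−5)÷1=5=e.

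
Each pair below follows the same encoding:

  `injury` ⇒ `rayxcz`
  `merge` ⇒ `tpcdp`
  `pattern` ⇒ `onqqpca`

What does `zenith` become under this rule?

gparqk

i(8)→r(17) and n(13)→a(0) fit y≡7x+13 (mod 26); the inverse of 7 mod 26 is 15. Each letter's alphabet position (a=0..z=25) is mapped through 7·x+13 mod 26 — an affine cipher.
Applying it to zenith: z(25)→7·25+13≡6=g; e(4)→7·4+13≡15=p; n(13)→7·13+13≡0=a; i(8)→7·8+13≡17=r; t(19)→7·19+13≡16=q; h(7)→7·7+13≡10=k (all mod 26).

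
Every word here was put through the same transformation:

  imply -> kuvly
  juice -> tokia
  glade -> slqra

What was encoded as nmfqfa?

i(8)→k(10) and m(12)→u(20) fit y≡9x+16 (mod 26); the inverse of 9 mod 26 is 3. Treating letters as 0–25, the rule is x ↦ 9x + 16 (mod 26).
Undoing it on nmfqfa: n(13)→3·(13−16)≡17=r; m(12)→3·(12−16)≡14=o; f(5)→3·(5−16)≡19=t; q(16)→3·(16−16)≡0=a; f(5)→3·(5−16)≡19=t; a(0)→3·(0−16)≡4=e (all mod 26).

rotate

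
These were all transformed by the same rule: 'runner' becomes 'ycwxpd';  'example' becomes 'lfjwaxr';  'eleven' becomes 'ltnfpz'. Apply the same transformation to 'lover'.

sweoc

In runner: r→y is +7, u→c is +8, n→w is +9, n→x is +10 — the shift increases by 1 each position. Letter i (0-indexed) is shifted by i+7, so successive shifts are 7, 8, 9, ….
For lover: l+7=s, o+8=w, v+9=e, e+10=o, r+11=c.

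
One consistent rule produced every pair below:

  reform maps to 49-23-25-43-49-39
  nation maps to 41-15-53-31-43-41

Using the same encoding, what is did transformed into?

r(#18)→49 and e(#5)→23: differences scale by 2, so n = 2·pos + 13. The formula is n = 2×(alphabet index, a=1) + 13.
For did: d=4→21, i=9→31, d=4→21.

21-31-21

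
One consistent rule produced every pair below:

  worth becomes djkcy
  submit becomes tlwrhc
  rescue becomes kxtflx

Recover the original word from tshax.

w(22)→d(3) and o(14)→j(9) fit y≡9x+13 (mod 26); the inverse of 9 mod 26 is 3. Treating letters as 0–25, the rule is x ↦ 9x + 13 (mod 26).
Undoing it on tshax: t(19)→3·(19−13)≡18=s; s(18)→3·(18−13)≡15=p; h(7)→3·(7−13)≡8=i; a(0)→3·(0−13)≡13=n; x(23)→3·(23−13)≡4=e (all mod 26).

spine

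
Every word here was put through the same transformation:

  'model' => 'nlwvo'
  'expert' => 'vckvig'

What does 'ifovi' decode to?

This is the alphabet-reversal cipher (Atbash): a becomes z, b becomes y, etc.
Decoding ifovi: i↔r, f↔u, o↔l, v↔e, i↔r.

ruler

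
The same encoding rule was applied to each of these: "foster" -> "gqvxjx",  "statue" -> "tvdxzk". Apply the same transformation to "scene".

In foster: f→g is +1, o→q is +2, s→v is +3, t→x is +4 — the shift increases by 1 each position. The shift increases by 1 at each position, starting from +1: 1, 2, 3, ….
On scene: s+1=t, c+2=e, e+3=h, n+4=r, e+5=j.

tehrj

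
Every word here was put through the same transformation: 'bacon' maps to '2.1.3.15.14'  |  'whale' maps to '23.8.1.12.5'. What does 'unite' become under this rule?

b is letter #2 and maps to 2: an offset of 0. Letters become their 1-indexed alphabet positions: a=1 … z=26.
For unite: u=21→21, n=14→14, i=9→9, t=20→20, e=5→5.

21.14.9.20.5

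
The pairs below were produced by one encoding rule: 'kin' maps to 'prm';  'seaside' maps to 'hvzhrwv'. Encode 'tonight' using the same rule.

glmrtsg

Each pair mirrors across the alphabet (k↔p, i↔r, n↔m): positions sum to 25. Letters are reflected about the middle of the alphabet (position → 25−position): Atbash.
On tonight: t↔g, o↔l, n↔m, i↔r, g↔t, h↔s, t↔g.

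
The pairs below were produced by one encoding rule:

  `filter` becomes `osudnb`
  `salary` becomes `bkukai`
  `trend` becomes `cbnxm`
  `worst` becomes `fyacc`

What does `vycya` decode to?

motor

Shifts by position in filter: pos 0: f→o (+9), pos 1: i→s (+10), pos 2: l→u (+9), pos 3: t→d (+10) — repeating every 2. The shifts repeat in a cycle of length 2: positions 0,1,… shift by +9, +10, then the pattern repeats.
Reversing it on vycya: v−9=m, y−10=o, c−9=t, y−10=o, a−9=r.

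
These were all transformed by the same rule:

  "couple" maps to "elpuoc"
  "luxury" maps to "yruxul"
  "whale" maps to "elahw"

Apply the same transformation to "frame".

It's just the letters in reverse order.
Applying it to frame: reverse → emarf.

emarf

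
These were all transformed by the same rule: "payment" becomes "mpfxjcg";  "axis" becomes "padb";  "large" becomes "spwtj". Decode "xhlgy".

mouth

This is an affine cipher: with a=0,…,z=25, each position x becomes (5x+15) mod 26.
Decoding xhlgy: x(23)→21·(23−15)≡12=m; h(7)→21·(7−15)≡14=o; l(11)→21·(11−15)≡20=u; g(6)→21·(6−15)≡19=t; y(24)→21·(24−15)≡7=h (all mod 26).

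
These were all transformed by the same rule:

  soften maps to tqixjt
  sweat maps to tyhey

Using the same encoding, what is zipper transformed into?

Letter i (0-indexed) is shifted by i+1, so successive shifts are 1, 2, 3, ….
On zipper: z+1=a, i+2=k, p+3=s, p+4=t, e+5=j, r+6=x.

akstjx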